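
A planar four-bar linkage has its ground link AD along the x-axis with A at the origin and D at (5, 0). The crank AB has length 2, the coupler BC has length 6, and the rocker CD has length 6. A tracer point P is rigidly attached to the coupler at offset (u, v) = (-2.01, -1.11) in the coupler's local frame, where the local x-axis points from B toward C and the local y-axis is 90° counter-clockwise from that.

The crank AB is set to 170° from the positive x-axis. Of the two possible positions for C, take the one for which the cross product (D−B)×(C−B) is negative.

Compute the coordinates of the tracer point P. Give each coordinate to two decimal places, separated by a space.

-3.99 1.44

A=(0,0), D=(5.00,0)
B = A + 2.00·(cos170°, sin170°) = (-1.9696, 0.3473)
|BD| = 6.9783
circle(B,6.00) ∩ circle(D,6.00): a=3.4891, h=4.8812
  candidates: C₊=(1.7581,5.0488) cross=34.062; C₋=(1.2723,-4.7015) cross=-34.062
  mode - wants cross < 0 → take C=(1.2723,-4.7015) (cross=-34.062)
ex = (C−B)/|BC| = (0.5403,-0.8415); ey = (0.8415,0.5403)
P = B + -2.01·ex + -1.11·ey = (-3.9897,1.4389)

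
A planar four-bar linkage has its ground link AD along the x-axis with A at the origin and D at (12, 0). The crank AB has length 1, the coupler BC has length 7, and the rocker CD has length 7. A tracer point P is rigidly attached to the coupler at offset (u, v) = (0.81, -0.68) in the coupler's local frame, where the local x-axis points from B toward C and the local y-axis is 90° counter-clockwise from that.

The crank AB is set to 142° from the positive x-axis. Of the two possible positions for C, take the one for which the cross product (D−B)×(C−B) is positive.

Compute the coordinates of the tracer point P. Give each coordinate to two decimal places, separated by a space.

A=(0,0), D=(12.00,0)
B = A + 1.00·(cos142°, sin142°) = (-0.7880, 0.6157)
|BD| = 12.8028
circle(B,7.00) ∩ circle(D,7.00): a=6.4014, h=2.8323
  candidates: C₊=(5.7422,3.1369) cross=36.261; C₋=(5.4698,-2.5212) cross=-36.261
  mode + wants cross > 0 → take C=(5.7422,3.1369) (cross=36.261)
ex = (C−B)/|BC| = (0.9329,0.3602); ey = (-0.3602,0.9329)
P = B + 0.81·ex + -0.68·ey = (0.2125,0.2730)

0.21 0.27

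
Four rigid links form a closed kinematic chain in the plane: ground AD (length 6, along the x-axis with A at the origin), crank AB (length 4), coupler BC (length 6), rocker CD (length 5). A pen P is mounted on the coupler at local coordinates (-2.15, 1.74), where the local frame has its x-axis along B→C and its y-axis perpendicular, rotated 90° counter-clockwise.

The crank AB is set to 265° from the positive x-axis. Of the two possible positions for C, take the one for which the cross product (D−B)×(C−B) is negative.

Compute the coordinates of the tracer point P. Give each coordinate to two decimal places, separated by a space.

-2.18 -1.91

A=(0,0), D=(6.00,0)
B = A + 4.00·(cos265°, sin265°) = (-0.3486, -3.9848)
|BD| = 7.4956
circle(B,6.00) ∩ circle(D,5.00): a=4.4815, h=3.9895
  candidates: C₊=(1.3263,1.7767) cross=29.903; C₋=(5.5680,-4.9813) cross=-29.903
  mode - wants cross < 0 → take C=(5.5680,-4.9813) (cross=-29.903)
ex = (C−B)/|BC| = (0.9861,-0.1661); ey = (0.1661,0.9861)
P = B + -2.15·ex + 1.74·ey = (-2.1798,-1.9119)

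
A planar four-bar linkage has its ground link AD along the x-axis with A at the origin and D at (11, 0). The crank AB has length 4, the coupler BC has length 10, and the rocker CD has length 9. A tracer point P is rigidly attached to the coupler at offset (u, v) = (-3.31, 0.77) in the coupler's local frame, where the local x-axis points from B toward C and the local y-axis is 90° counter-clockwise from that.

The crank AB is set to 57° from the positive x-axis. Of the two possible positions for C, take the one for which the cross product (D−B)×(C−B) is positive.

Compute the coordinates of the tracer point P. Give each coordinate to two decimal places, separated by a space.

-0.99 2.13

A=(0,0), D=(11.00,0)
B = A + 4.00·(cos57°, sin57°) = (2.1786, 3.3547)
|BD| = 9.4378
circle(B,10.00) ∩ circle(D,9.00): a=5.7255, h=8.1987
  candidates: C₊=(10.4444,8.9828) cross=77.378; C₋=(4.6159,-6.3437) cross=-77.378
  mode + wants cross > 0 → take C=(10.4444,8.9828) (cross=77.378)
ex = (C−B)/|BC| = (0.8266,0.5628); ey = (-0.5628,0.8266)
P = B + -3.31·ex + 0.77·ey = (-0.9908,2.1282)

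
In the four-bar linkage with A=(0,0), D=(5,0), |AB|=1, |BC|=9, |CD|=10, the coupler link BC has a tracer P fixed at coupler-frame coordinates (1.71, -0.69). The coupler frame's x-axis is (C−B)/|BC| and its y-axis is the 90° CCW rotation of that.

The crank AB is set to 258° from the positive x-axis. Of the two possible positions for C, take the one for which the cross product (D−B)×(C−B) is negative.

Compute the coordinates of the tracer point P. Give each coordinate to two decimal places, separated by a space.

-0.40 -2.81

A=(0,0), D=(5.00,0)
B = A + 1.00·(cos258°, sin258°) = (-0.2079, -0.9781)
|BD| = 5.2990
circle(B,9.00) ∩ circle(D,10.00): a=0.8567, h=8.9591
  candidates: C₊=(-1.0197,7.9852) cross=47.474; C₋=(2.2878,-9.6252) cross=-47.474
  mode - wants cross < 0 → take C=(2.2878,-9.6252) (cross=-47.474)
ex = (C−B)/|BC| = (0.2773,-0.9608); ey = (0.9608,0.2773)
P = B + 1.71·ex + -0.69·ey = (-0.3967,-2.8124)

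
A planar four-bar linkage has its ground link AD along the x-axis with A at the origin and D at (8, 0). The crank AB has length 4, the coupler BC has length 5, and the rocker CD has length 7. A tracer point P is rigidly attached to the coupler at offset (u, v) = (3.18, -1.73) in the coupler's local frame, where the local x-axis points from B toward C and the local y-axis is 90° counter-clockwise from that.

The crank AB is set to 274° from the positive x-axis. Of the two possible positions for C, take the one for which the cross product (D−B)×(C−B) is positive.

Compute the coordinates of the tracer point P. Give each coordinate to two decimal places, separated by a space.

A=(0,0), D=(8.00,0)
B = A + 4.00·(cos274°, sin274°) = (0.2790, -3.9903)
|BD| = 8.6911
circle(B,5.00) ∩ circle(D,7.00): a=2.9648, h=4.0261
  candidates: C₊=(1.0644,0.9477) cross=34.992; C₋=(4.7614,-6.2058) cross=-34.992
  mode + wants cross > 0 → take C=(1.0644,0.9477) (cross=34.992)
ex = (C−B)/|BC| = (0.1571,0.9876); ey = (-0.9876,0.1571)
P = B + 3.18·ex + -1.73·ey = (2.4871,-1.1215)

2.49 -1.12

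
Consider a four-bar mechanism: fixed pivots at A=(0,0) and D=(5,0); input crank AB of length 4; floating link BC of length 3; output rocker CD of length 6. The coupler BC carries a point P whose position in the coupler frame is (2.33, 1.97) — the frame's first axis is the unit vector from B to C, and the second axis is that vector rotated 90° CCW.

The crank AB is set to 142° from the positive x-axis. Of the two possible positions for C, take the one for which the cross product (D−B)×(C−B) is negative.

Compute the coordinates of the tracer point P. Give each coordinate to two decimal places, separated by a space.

-0.11 2.27

A=(0,0), D=(5.00,0)
B = A + 4.00·(cos142°, sin142°) = (-3.1520, 2.4626)
|BD| = 8.5159
circle(B,3.00) ∩ circle(D,6.00): a=2.6727, h=1.3626
  candidates: C₊=(-0.1995,2.9942) cross=11.604; C₋=(-0.9876,0.3853) cross=-11.604
  mode - wants cross < 0 → take C=(-0.9876,0.3853) (cross=-11.604)
ex = (C−B)/|BC| = (0.7215,-0.6924); ey = (0.6924,0.7215)
P = B + 2.33·ex + 1.97·ey = (-0.1069,2.2706)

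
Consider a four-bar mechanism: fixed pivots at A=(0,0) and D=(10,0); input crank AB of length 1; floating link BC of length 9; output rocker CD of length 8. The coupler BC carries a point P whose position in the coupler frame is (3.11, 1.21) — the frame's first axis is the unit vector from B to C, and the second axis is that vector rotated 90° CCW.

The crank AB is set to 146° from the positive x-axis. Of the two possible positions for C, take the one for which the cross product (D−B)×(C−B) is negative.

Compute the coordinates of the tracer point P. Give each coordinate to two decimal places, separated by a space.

A=(0,0), D=(10.00,0)
B = A + 1.00·(cos146°, sin146°) = (-0.8290, 0.5592)
|BD| = 10.8435
circle(B,9.00) ∩ circle(D,8.00): a=6.2056, h=6.5185
  candidates: C₊=(5.7045,6.7490) cross=70.683; C₋=(5.0322,-6.2706) cross=-70.683
  mode - wants cross < 0 → take C=(5.0322,-6.2706) (cross=-70.683)
ex = (C−B)/|BC| = (0.6512,-0.7589); ey = (0.7589,0.6512)
P = B + 3.11·ex + 1.21·ey = (2.1146,-1.0129)

2.11 -1.01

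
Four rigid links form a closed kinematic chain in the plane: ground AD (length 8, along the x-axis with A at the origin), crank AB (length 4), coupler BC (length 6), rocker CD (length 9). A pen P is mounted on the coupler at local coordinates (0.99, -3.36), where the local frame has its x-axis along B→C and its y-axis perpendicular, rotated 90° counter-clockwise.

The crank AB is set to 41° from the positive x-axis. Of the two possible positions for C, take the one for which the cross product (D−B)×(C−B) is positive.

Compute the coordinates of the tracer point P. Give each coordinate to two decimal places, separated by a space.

A=(0,0), D=(8.00,0)
B = A + 4.00·(cos41°, sin41°) = (3.0188, 2.6242)
|BD| = 5.6301
circle(B,6.00) ∩ circle(D,9.00): a=-1.1813, h=5.8826
  candidates: C₊=(4.7156,8.3793) cross=33.120; C₋=(-0.7682,-2.0297) cross=-33.120
  mode + wants cross > 0 → take C=(4.7156,8.3793) (cross=33.120)
ex = (C−B)/|BC| = (0.2828,0.9592); ey = (-0.9592,0.2828)
P = B + 0.99·ex + -3.36·ey = (6.5217,2.6236)

6.52 2.62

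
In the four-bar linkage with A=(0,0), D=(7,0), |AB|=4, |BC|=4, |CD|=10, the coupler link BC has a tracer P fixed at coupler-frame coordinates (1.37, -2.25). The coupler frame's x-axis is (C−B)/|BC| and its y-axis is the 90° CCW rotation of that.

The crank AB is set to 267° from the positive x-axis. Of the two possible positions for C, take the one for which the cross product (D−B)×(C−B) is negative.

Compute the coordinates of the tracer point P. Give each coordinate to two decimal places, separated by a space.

-2.03 -5.90

A=(0,0), D=(7.00,0)
B = A + 4.00·(cos267°, sin267°) = (-0.2093, -3.9945)
|BD| = 8.2420
circle(B,4.00) ∩ circle(D,10.00): a=-0.9748, h=3.8794
  candidates: C₊=(-2.9422,-1.0736) cross=31.974; C₋=(0.8181,-7.8603) cross=-31.974
  mode - wants cross < 0 → take C=(0.8181,-7.8603) (cross=-31.974)
ex = (C−B)/|BC| = (0.2569,-0.9664); ey = (0.9664,0.2569)
P = B + 1.37·ex + -2.25·ey = (-2.0319,-5.8965)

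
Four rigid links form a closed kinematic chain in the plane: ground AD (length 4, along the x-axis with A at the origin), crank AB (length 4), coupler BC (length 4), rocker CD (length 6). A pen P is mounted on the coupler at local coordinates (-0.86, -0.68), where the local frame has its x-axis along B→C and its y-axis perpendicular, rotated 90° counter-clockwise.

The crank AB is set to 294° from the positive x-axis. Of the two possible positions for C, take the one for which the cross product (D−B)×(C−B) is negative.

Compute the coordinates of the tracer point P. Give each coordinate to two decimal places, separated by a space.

A=(0,0), D=(4.00,0)
B = A + 4.00·(cos294°, sin294°) = (1.6269, -3.6542)
|BD| = 4.3571
circle(B,4.00) ∩ circle(D,6.00): a=-0.1165, h=3.9983
  candidates: C₊=(-1.7898,-1.5743) cross=17.421; C₋=(4.9167,-5.9296) cross=-17.421
  mode - wants cross < 0 → take C=(4.9167,-5.9296) (cross=-17.421)
ex = (C−B)/|BC| = (0.8224,-0.5688); ey = (0.5688,0.8224)
P = B + -0.86·ex + -0.68·ey = (0.5328,-3.7242)

0.53 -3.72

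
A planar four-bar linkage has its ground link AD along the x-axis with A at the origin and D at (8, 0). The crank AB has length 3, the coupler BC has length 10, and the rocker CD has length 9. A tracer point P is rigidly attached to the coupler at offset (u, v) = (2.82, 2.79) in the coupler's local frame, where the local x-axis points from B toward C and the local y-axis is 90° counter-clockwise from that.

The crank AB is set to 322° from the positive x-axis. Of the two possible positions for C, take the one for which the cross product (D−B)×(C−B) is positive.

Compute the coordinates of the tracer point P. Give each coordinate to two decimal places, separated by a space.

A=(0,0), D=(8.00,0)
B = A + 3.00·(cos322°, sin322°) = (2.3640, -1.8470)
|BD| = 5.9309
circle(B,10.00) ∩ circle(D,9.00): a=4.5672, h=8.8961
  candidates: C₊=(3.9337,8.0290) cross=52.762; C₋=(9.4745,-8.8784) cross=-52.762
  mode + wants cross > 0 → take C=(3.9337,8.0290) (cross=52.762)
ex = (C−B)/|BC| = (0.1570,0.9876); ey = (-0.9876,0.1570)
P = B + 2.82·ex + 2.79·ey = (0.0513,1.3760)

0.05 1.38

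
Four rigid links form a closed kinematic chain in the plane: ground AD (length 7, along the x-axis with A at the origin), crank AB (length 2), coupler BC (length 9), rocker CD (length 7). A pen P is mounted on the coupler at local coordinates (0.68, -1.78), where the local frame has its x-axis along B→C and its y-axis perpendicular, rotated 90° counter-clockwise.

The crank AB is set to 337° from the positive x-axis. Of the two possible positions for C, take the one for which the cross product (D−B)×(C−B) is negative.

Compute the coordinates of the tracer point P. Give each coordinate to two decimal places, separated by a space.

1.15 -2.56

A=(0,0), D=(7.00,0)
B = A + 2.00·(cos337°, sin337°) = (1.8410, -0.7815)
|BD| = 5.2178
circle(B,9.00) ∩ circle(D,7.00): a=5.6753, h=6.9850
  candidates: C₊=(6.4062,6.9748) cross=36.447; C₋=(8.4985,-6.8377) cross=-36.447
  mode - wants cross < 0 → take C=(8.4985,-6.8377) (cross=-36.447)
ex = (C−B)/|BC| = (0.7397,-0.6729); ey = (0.6729,0.7397)
P = B + 0.68·ex + -1.78·ey = (1.1462,-2.5557)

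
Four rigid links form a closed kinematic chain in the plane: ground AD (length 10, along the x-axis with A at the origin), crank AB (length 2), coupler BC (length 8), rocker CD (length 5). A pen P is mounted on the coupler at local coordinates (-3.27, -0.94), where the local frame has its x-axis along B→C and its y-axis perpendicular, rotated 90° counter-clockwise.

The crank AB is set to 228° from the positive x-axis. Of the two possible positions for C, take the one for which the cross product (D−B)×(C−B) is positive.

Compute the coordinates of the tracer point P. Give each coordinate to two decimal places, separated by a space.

A=(0,0), D=(10.00,0)
B = A + 2.00·(cos228°, sin228°) = (-1.3383, -1.4863)
|BD| = 11.4353
circle(B,8.00) ∩ circle(D,5.00): a=7.4229, h=2.9834
  candidates: C₊=(5.6339,2.4366) cross=34.116; C₋=(6.4094,-3.4796) cross=-34.116
  mode + wants cross > 0 → take C=(5.6339,2.4366) (cross=34.116)
ex = (C−B)/|BC| = (0.8715,0.4904); ey = (-0.4904,0.8715)
P = B + -3.27·ex + -0.94·ey = (-3.7272,-3.9090)

-3.73 -3.91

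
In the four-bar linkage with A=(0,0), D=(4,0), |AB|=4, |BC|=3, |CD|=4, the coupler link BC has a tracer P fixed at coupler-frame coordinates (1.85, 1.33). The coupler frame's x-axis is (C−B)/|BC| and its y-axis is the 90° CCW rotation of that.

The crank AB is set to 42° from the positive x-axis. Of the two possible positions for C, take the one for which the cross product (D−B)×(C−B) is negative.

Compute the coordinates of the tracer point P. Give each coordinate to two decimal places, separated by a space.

A=(0,0), D=(4.00,0)
B = A + 4.00·(cos42°, sin42°) = (2.9726, 2.6765)
|BD| = 2.8669
circle(B,3.00) ∩ circle(D,4.00): a=0.2127, h=2.9925
  candidates: C₊=(5.8425,3.5504) cross=8.579; C₋=(0.2551,1.4056) cross=-8.579
  mode - wants cross < 0 → take C=(0.2551,1.4056) (cross=-8.579)
ex = (C−B)/|BC| = (-0.9058,-0.4236); ey = (0.4236,-0.9058)
P = B + 1.85·ex + 1.33·ey = (1.8602,0.6880)

1.86 0.69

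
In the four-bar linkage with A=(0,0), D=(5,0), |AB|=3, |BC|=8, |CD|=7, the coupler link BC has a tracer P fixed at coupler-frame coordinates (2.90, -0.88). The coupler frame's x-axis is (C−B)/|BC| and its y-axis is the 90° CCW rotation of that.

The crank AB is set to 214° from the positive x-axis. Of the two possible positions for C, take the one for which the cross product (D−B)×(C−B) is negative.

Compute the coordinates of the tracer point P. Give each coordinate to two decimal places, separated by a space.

A=(0,0), D=(5.00,0)
B = A + 3.00·(cos214°, sin214°) = (-2.4871, -1.6776)
|BD| = 7.6728
circle(B,8.00) ∩ circle(D,7.00): a=4.8139, h=6.3896
  candidates: C₊=(0.8133,5.6099) cross=49.026; C₋=(3.6073,-6.8601) cross=-49.026
  mode - wants cross < 0 → take C=(3.6073,-6.8601) (cross=-49.026)
ex = (C−B)/|BC| = (0.7618,-0.6478); ey = (0.6478,0.7618)
P = B + 2.90·ex + -0.88·ey = (-0.8480,-4.2266)

-0.85 -4.23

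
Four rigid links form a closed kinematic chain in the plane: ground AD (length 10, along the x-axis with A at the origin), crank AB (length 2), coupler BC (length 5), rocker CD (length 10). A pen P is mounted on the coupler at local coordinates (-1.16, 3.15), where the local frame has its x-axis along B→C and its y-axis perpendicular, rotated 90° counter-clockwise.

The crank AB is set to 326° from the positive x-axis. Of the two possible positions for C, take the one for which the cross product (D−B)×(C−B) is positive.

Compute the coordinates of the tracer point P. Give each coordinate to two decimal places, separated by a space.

-1.23 -2.83

A=(0,0), D=(10.00,0)
B = A + 2.00·(cos326°, sin326°) = (1.6581, -1.1184)
|BD| = 8.4166
circle(B,5.00) ∩ circle(D,10.00): a=-0.2472, h=4.9939
  candidates: C₊=(0.7495,3.7984) cross=42.031; C₋=(2.0766,-6.1008) cross=-42.031
  mode + wants cross > 0 → take C=(0.7495,3.7984) (cross=42.031)
ex = (C−B)/|BC| = (-0.1817,0.9833); ey = (-0.9833,-0.1817)
P = B + -1.16·ex + 3.15·ey = (-1.2287,-2.8315)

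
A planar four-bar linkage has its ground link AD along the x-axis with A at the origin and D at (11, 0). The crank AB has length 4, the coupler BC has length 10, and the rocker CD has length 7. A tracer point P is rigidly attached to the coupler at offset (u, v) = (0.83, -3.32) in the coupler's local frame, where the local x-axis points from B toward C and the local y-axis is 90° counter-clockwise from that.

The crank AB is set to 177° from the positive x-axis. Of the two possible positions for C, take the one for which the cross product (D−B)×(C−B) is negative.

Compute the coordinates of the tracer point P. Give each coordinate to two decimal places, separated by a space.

A=(0,0), D=(11.00,0)
B = A + 4.00·(cos177°, sin177°) = (-3.9945, 0.2093)
|BD| = 14.9960
circle(B,10.00) ∩ circle(D,7.00): a=9.1984, h=3.9228
  candidates: C₊=(5.2578,4.0034) cross=58.827; C₋=(5.1483,-3.8415) cross=-58.827
  mode - wants cross < 0 → take C=(5.1483,-3.8415) (cross=-58.827)
ex = (C−B)/|BC| = (0.9143,-0.4051); ey = (0.4051,0.9143)
P = B + 0.83·ex + -3.32·ey = (-4.5806,-3.1623)

-4.58 -3.16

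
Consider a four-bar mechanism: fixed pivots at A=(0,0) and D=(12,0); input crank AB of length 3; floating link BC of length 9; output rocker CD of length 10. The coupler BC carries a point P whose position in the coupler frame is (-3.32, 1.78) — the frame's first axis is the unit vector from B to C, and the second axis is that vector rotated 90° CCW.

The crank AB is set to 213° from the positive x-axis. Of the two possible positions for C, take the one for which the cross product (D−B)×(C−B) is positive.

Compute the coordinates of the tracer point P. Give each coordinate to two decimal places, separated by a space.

A=(0,0), D=(12.00,0)
B = A + 3.00·(cos213°, sin213°) = (-2.5160, -1.6339)
|BD| = 14.6077
circle(B,9.00) ∩ circle(D,10.00): a=6.6535, h=6.0606
  candidates: C₊=(3.4178,5.1329) cross=88.531; C₋=(4.7736,-6.9123) cross=-88.531
  mode + wants cross > 0 → take C=(3.4178,5.1329) (cross=88.531)
ex = (C−B)/|BC| = (0.6593,0.7519); ey = (-0.7519,0.6593)
P = B + -3.32·ex + 1.78·ey = (-6.0433,-2.9565)

-6.04 -2.96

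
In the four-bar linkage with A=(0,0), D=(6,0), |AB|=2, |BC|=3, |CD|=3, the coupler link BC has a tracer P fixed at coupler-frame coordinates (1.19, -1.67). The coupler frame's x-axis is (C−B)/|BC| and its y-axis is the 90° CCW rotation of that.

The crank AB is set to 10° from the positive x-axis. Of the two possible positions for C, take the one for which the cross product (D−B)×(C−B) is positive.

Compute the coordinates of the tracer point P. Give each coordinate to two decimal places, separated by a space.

3.98 -0.07

A=(0,0), D=(6.00,0)
B = A + 2.00·(cos10°, sin10°) = (1.9696, 0.3473)
|BD| = 4.0453
circle(B,3.00) ∩ circle(D,3.00): a=2.0227, h=2.2156
  candidates: C₊=(4.1750,2.3811) cross=8.963; C₋=(3.7946,-2.0338) cross=-8.963
  mode + wants cross > 0 → take C=(4.1750,2.3811) (cross=8.963)
ex = (C−B)/|BC| = (0.7351,0.6779); ey = (-0.6779,0.7351)
P = B + 1.19·ex + -1.67·ey = (3.9766,-0.0737)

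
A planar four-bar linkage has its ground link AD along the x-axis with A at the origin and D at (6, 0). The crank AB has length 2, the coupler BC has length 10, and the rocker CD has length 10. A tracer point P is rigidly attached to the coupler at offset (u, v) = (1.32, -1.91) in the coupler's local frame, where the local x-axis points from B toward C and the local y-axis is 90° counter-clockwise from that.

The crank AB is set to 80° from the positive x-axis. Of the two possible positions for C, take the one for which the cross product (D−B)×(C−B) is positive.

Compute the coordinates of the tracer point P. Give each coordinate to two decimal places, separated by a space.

A=(0,0), D=(6.00,0)
B = A + 2.00·(cos80°, sin80°) = (0.3473, 1.9696)
|BD| = 5.9860
circle(B,10.00) ∩ circle(D,10.00): a=2.9930, h=9.5416
  candidates: C₊=(6.3132,9.9951) cross=57.116; C₋=(0.0341,-8.0255) cross=-57.116
  mode + wants cross > 0 → take C=(6.3132,9.9951) (cross=57.116)
ex = (C−B)/|BC| = (0.5966,0.8025); ey = (-0.8025,0.5966)
P = B + 1.32·ex + -1.91·ey = (2.6677,1.8895)

2.67 1.89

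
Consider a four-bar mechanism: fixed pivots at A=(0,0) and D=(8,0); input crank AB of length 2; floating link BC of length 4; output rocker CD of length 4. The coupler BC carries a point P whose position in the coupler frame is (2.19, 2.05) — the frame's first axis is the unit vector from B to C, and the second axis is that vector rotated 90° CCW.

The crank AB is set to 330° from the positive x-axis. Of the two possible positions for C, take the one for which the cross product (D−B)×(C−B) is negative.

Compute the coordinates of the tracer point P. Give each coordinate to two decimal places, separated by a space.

A=(0,0), D=(8.00,0)
B = A + 2.00·(cos330°, sin330°) = (1.7321, -1.0000)
|BD| = 6.3472
circle(B,4.00) ∩ circle(D,4.00): a=3.1736, h=2.4348
  candidates: C₊=(4.4824,1.9044) cross=15.454; C₋=(5.2496,-2.9044) cross=-15.454
  mode - wants cross < 0 → take C=(5.2496,-2.9044) (cross=-15.454)
ex = (C−B)/|BC| = (0.8794,-0.4761); ey = (0.4761,0.8794)
P = B + 2.19·ex + 2.05·ey = (4.6339,-0.2399)

4.63 -0.24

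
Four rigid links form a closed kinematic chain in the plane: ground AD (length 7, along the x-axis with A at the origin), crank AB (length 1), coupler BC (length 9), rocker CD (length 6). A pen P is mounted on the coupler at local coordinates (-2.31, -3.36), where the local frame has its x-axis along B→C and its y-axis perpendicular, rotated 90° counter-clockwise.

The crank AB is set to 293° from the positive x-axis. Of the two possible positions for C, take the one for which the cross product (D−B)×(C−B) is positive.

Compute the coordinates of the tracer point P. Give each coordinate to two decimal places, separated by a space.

A=(0,0), D=(7.00,0)
B = A + 1.00·(cos293°, sin293°) = (0.3907, -0.9205)
|BD| = 6.6731
circle(B,9.00) ∩ circle(D,6.00): a=6.7083, h=5.9999
  candidates: C₊=(6.2073,5.9474) cross=40.038; C₋=(7.8625,-5.9377) cross=-40.038
  mode + wants cross > 0 → take C=(6.2073,5.9474) (cross=40.038)
ex = (C−B)/|BC| = (0.6463,0.7631); ey = (-0.7631,0.6463)
P = B + -2.31·ex + -3.36·ey = (1.4618,-4.8548)

1.46 -4.85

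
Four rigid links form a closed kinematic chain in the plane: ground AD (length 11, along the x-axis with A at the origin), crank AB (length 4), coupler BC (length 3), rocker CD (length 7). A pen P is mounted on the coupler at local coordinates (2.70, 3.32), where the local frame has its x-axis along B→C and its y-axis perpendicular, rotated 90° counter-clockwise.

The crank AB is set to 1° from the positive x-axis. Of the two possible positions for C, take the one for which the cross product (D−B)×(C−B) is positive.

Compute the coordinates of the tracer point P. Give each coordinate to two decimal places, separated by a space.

A=(0,0), D=(11.00,0)
B = A + 4.00·(cos1°, sin1°) = (3.9994, 0.0698)
|BD| = 7.0010
circle(B,3.00) ∩ circle(D,7.00): a=0.6437, h=2.9301
  candidates: C₊=(4.6723,2.9934) cross=20.514; C₋=(4.6139,-2.8666) cross=-20.514
  mode + wants cross > 0 → take C=(4.6723,2.9934) (cross=20.514)
ex = (C−B)/|BC| = (0.2243,0.9745); ey = (-0.9745,0.2243)
P = B + 2.70·ex + 3.32·ey = (1.3696,3.4457)

1.37 3.45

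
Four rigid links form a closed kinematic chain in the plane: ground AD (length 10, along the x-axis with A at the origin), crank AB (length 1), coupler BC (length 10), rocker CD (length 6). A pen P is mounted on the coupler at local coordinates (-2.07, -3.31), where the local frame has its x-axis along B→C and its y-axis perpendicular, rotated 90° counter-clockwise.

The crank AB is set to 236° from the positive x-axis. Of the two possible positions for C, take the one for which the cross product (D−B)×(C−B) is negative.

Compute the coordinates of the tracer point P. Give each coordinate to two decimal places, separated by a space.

A=(0,0), D=(10.00,0)
B = A + 1.00·(cos236°, sin236°) = (-0.5592, -0.8290)
|BD| = 10.5917
circle(B,10.00) ∩ circle(D,6.00): a=8.3171, h=5.5521
  candidates: C₊=(7.2978,5.3571) cross=58.806; C₋=(8.1670,-5.7131) cross=-58.806
  mode - wants cross < 0 → take C=(8.1670,-5.7131) (cross=-58.806)
ex = (C−B)/|BC| = (0.8726,-0.4884); ey = (0.4884,0.8726)
P = B + -2.07·ex + -3.31·ey = (-3.9821,-2.7064)

-3.98 -2.71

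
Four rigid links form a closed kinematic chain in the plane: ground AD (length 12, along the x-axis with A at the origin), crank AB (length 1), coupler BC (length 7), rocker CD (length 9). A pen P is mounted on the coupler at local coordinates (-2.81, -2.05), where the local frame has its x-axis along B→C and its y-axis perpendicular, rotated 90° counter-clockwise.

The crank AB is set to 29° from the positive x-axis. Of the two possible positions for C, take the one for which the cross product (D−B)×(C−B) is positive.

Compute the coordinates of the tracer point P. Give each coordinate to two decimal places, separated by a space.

A=(0,0), D=(12.00,0)
B = A + 1.00·(cos29°, sin29°) = (0.8746, 0.4848)
|BD| = 11.1359
circle(B,7.00) ∩ circle(D,9.00): a=4.1312, h=5.6510
  candidates: C₊=(5.2479,5.9506) cross=62.929; C₋=(4.7559,-5.3406) cross=-62.929
  mode + wants cross > 0 → take C=(5.2479,5.9506) (cross=62.929)
ex = (C−B)/|BC| = (0.6248,0.7808); ey = (-0.7808,0.6248)
P = B + -2.81·ex + -2.05·ey = (0.7197,-2.9900)

0.72 -2.99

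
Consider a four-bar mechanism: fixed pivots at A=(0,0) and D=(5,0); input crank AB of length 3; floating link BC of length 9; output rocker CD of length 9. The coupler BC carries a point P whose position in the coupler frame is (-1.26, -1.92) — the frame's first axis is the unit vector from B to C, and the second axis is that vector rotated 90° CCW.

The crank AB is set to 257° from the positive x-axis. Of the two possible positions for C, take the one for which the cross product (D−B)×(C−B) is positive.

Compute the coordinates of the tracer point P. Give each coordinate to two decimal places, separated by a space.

1.38 -3.96

A=(0,0), D=(5.00,0)
B = A + 3.00·(cos257°, sin257°) = (-0.6749, -2.9231)
|BD| = 6.3835
circle(B,9.00) ∩ circle(D,9.00): a=3.1917, h=8.4150
  candidates: C₊=(-1.6908,6.0194) cross=53.717; C₋=(6.0160,-8.9425) cross=-53.717
  mode + wants cross > 0 → take C=(-1.6908,6.0194) (cross=53.717)
ex = (C−B)/|BC| = (-0.1129,0.9936); ey = (-0.9936,-0.1129)
P = B + -1.26·ex + -1.92·ey = (1.3751,-3.9583)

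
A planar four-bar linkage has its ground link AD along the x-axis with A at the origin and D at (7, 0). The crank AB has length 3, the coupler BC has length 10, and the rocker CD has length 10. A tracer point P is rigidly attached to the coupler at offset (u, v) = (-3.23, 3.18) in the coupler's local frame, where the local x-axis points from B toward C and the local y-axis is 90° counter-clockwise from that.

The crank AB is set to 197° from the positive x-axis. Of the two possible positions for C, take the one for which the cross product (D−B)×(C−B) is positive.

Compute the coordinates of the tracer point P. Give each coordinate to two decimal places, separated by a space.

-7.11 -2.49

A=(0,0), D=(7.00,0)
B = A + 3.00·(cos197°, sin197°) = (-2.8689, -0.8771)
|BD| = 9.9078
circle(B,10.00) ∩ circle(D,10.00): a=4.9539, h=8.6867
  candidates: C₊=(1.2965,8.2140) cross=86.066; C₋=(2.8346,-9.0912) cross=-86.066
  mode + wants cross > 0 → take C=(1.2965,8.2140) (cross=86.066)
ex = (C−B)/|BC| = (0.4165,0.9091); ey = (-0.9091,0.4165)
P = B + -3.23·ex + 3.18·ey = (-7.1053,-2.4889)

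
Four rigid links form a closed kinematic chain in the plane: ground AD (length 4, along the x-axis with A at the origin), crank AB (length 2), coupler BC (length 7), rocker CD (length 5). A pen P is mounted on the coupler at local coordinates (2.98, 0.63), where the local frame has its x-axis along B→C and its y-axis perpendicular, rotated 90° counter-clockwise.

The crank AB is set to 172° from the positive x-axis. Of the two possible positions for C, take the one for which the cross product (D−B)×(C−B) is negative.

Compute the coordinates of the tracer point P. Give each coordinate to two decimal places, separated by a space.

A=(0,0), D=(4.00,0)
B = A + 2.00·(cos172°, sin172°) = (-1.9805, 0.2783)
|BD| = 5.9870
circle(B,7.00) ∩ circle(D,5.00): a=4.9978, h=4.9012
  candidates: C₊=(3.2398,4.9419) cross=29.343; C₋=(2.7840,-4.8499) cross=-29.343
  mode - wants cross < 0 → take C=(2.7840,-4.8499) (cross=-29.343)
ex = (C−B)/|BC| = (0.6807,-0.7326); ey = (0.7326,0.6807)
P = B + 2.98·ex + 0.63·ey = (0.5094,-1.4760)

0.51 -1.48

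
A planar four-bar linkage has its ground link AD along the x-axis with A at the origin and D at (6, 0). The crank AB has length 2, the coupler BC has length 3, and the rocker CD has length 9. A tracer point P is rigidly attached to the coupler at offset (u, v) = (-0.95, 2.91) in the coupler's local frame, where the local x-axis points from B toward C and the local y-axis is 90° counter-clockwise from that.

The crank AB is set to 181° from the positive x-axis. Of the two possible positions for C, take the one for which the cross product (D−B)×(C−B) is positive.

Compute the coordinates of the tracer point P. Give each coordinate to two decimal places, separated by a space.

A=(0,0), D=(6.00,0)
B = A + 2.00·(cos181°, sin181°) = (-1.9997, -0.0349)
|BD| = 7.9998
circle(B,3.00) ∩ circle(D,9.00): a=-0.5002, h=2.9580
  candidates: C₊=(-2.5128,2.9209) cross=23.663; C₋=(-2.4870,-2.9951) cross=-23.663
  mode + wants cross > 0 → take C=(-2.5128,2.9209) (cross=23.663)
ex = (C−B)/|BC| = (-0.1710,0.9853); ey = (-0.9853,-0.1710)
P = B + -0.95·ex + 2.91·ey = (-4.7043,-1.4687)

-4.70 -1.47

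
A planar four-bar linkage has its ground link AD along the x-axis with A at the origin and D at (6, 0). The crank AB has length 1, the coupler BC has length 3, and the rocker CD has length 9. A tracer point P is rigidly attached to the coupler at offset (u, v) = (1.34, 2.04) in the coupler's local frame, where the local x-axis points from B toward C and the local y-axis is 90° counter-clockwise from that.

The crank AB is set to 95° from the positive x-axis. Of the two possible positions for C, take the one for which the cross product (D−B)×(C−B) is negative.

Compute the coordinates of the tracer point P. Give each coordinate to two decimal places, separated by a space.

A=(0,0), D=(6.00,0)
B = A + 1.00·(cos95°, sin95°) = (-0.0872, 0.9962)
|BD| = 6.1681
circle(B,3.00) ∩ circle(D,9.00): a=-2.7524, h=1.1935
  candidates: C₊=(-2.6106,2.6185) cross=7.362; C₋=(-2.9962,0.2629) cross=-7.362
  mode - wants cross < 0 → take C=(-2.9962,0.2629) (cross=-7.362)
ex = (C−B)/|BC| = (-0.9697,-0.2444); ey = (0.2444,-0.9697)
P = B + 1.34·ex + 2.04·ey = (-0.8879,-1.3095)

-0.89 -1.31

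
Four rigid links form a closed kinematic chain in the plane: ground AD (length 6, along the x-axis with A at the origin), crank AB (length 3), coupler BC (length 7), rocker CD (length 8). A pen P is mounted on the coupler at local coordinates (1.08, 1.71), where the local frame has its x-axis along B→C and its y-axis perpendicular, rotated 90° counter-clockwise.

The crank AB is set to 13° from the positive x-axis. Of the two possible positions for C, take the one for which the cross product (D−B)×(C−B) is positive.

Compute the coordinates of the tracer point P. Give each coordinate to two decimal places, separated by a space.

A=(0,0), D=(6.00,0)
B = A + 3.00·(cos13°, sin13°) = (2.9231, 0.6749)
|BD| = 3.1500
circle(B,7.00) ∩ circle(D,8.00): a=-0.8059, h=6.9535
  candidates: C₊=(3.6256,7.6395) cross=21.904; C₋=(0.6462,-5.9445) cross=-21.904
  mode + wants cross > 0 → take C=(3.6256,7.6395) (cross=21.904)
ex = (C−B)/|BC| = (0.1004,0.9950); ey = (-0.9950,0.1004)
P = B + 1.08·ex + 1.71·ey = (1.3301,1.9210)

1.33 1.92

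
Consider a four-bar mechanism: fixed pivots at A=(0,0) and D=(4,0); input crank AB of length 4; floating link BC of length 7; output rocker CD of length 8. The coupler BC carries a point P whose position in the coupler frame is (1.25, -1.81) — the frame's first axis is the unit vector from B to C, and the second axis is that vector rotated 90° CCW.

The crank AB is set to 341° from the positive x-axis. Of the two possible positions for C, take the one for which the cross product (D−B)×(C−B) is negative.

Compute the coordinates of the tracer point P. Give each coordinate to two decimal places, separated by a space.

A=(0,0), D=(4.00,0)
B = A + 4.00·(cos341°, sin341°) = (3.7821, -1.3023)
|BD| = 1.3204
circle(B,7.00) ∩ circle(D,8.00): a=-5.0200, h=4.8785
  candidates: C₊=(-1.8581,-5.4482) cross=6.441; C₋=(7.7651,-7.0586) cross=-6.441
  mode - wants cross < 0 → take C=(7.7651,-7.0586) (cross=-6.441)
ex = (C−B)/|BC| = (0.5690,-0.8223); ey = (0.8223,0.5690)
P = B + 1.25·ex + -1.81·ey = (3.0049,-3.3601)

3.00 -3.36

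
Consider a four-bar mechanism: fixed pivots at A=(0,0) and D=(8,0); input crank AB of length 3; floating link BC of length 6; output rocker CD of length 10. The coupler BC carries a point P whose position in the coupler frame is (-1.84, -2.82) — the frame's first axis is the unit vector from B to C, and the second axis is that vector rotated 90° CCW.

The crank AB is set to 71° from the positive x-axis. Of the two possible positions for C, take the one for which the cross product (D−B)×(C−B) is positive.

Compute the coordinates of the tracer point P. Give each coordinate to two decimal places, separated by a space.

A=(0,0), D=(8.00,0)
B = A + 3.00·(cos71°, sin71°) = (0.9767, 2.8366)
|BD| = 7.5745
circle(B,6.00) ∩ circle(D,10.00): a=-0.4375, h=5.9840
  candidates: C₊=(2.8120,8.5490) cross=45.326; C₋=(-1.6699,-2.5482) cross=-45.326
  mode + wants cross > 0 → take C=(2.8120,8.5490) (cross=45.326)
ex = (C−B)/|BC| = (0.3059,0.9521); ey = (-0.9521,0.3059)
P = B + -1.84·ex + -2.82·ey = (3.0987,0.2222)

3.10 0.22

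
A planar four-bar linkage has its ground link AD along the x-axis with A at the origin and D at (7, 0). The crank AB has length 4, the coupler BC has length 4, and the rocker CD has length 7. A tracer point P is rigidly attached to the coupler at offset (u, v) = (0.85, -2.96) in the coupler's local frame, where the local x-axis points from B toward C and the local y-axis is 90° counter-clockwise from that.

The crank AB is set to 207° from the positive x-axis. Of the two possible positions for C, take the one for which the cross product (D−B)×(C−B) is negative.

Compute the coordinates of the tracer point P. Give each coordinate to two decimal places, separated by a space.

A=(0,0), D=(7.00,0)
B = A + 4.00·(cos207°, sin207°) = (-3.5640, -1.8160)
|BD| = 10.7190
circle(B,4.00) ∩ circle(D,7.00): a=3.8202, h=1.1859
  candidates: C₊=(-0.0000,0.0000) cross=12.712; C₋=(0.4018,-2.3375) cross=-12.712
  mode - wants cross < 0 → take C=(0.4018,-2.3375) (cross=-12.712)
ex = (C−B)/|BC| = (0.9915,-0.1304); ey = (0.1304,0.9915)
P = B + 0.85·ex + -2.96·ey = (-3.1072,-4.8615)

-3.11 -4.86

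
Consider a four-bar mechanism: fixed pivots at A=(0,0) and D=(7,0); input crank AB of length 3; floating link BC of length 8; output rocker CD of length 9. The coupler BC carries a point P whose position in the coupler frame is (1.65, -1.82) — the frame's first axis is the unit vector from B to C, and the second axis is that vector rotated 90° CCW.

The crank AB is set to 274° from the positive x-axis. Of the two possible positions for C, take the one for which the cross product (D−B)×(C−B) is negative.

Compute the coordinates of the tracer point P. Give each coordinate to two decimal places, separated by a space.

-0.02 -5.44

A=(0,0), D=(7.00,0)
B = A + 3.00·(cos274°, sin274°) = (0.2093, -2.9927)
|BD| = 7.4209
circle(B,8.00) ∩ circle(D,9.00): a=2.5651, h=7.5776
  candidates: C₊=(-0.4994,4.9759) cross=56.233; C₋=(5.6124,-8.8924) cross=-56.233
  mode - wants cross < 0 → take C=(5.6124,-8.8924) (cross=-56.233)
ex = (C−B)/|BC| = (0.6754,-0.7375); ey = (0.7375,0.6754)
P = B + 1.65·ex + -1.82·ey = (-0.0185,-5.4387)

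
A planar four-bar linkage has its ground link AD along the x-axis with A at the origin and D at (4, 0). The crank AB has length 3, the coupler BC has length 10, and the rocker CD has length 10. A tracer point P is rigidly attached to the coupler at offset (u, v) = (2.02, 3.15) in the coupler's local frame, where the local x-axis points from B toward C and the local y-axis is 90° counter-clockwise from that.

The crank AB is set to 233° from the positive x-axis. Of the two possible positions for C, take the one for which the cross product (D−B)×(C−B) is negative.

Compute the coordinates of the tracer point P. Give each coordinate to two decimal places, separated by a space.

A=(0,0), D=(4.00,0)
B = A + 3.00·(cos233°, sin233°) = (-1.8054, -2.3959)
|BD| = 6.2804
circle(B,10.00) ∩ circle(D,10.00): a=3.1402, h=9.4942
  candidates: C₊=(-2.5246,7.5782) cross=59.627; C₋=(4.7192,-9.9741) cross=-59.627
  mode - wants cross < 0 → take C=(4.7192,-9.9741) (cross=-59.627)
ex = (C−B)/|BC| = (0.6525,-0.7578); ey = (0.7578,0.6525)
P = B + 2.02·ex + 3.15·ey = (1.8997,-1.8714)

1.90 -1.87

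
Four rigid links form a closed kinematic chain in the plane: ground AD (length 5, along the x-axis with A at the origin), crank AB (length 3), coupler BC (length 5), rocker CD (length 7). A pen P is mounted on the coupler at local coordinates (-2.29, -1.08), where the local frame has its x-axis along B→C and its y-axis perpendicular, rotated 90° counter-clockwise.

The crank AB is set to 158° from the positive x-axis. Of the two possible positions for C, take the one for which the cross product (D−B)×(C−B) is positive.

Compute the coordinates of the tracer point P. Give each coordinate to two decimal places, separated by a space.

-3.30 -1.36

A=(0,0), D=(5.00,0)
B = A + 3.00·(cos158°, sin158°) = (-2.7816, 1.1238)
|BD| = 7.8623
circle(B,5.00) ∩ circle(D,7.00): a=2.4049, h=4.3837
  candidates: C₊=(0.2252,5.1187) cross=34.466; C₋=(-1.0280,-3.5586) cross=-34.466
  mode + wants cross > 0 → take C=(0.2252,5.1187) (cross=34.466)
ex = (C−B)/|BC| = (0.6014,0.7990); ey = (-0.7990,0.6014)
P = B + -2.29·ex + -1.08·ey = (-3.2957,-1.3553)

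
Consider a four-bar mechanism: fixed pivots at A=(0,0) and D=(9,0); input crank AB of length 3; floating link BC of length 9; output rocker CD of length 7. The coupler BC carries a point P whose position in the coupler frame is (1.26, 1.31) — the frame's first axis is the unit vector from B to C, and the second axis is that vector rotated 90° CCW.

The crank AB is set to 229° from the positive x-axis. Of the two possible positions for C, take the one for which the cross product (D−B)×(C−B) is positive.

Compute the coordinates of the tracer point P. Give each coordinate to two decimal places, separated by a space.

A=(0,0), D=(9.00,0)
B = A + 3.00·(cos229°, sin229°) = (-1.9682, -2.2641)
|BD| = 11.1994
circle(B,9.00) ∩ circle(D,7.00): a=7.0284, h=5.6216
  candidates: C₊=(3.7786,4.6623) cross=62.958; C₋=(6.0515,-6.3487) cross=-62.958
  mode + wants cross > 0 → take C=(3.7786,4.6623) (cross=62.958)
ex = (C−B)/|BC| = (0.6385,0.7696); ey = (-0.7696,0.6385)
P = B + 1.26·ex + 1.31·ey = (-2.1718,-0.4580)

-2.17 -0.46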